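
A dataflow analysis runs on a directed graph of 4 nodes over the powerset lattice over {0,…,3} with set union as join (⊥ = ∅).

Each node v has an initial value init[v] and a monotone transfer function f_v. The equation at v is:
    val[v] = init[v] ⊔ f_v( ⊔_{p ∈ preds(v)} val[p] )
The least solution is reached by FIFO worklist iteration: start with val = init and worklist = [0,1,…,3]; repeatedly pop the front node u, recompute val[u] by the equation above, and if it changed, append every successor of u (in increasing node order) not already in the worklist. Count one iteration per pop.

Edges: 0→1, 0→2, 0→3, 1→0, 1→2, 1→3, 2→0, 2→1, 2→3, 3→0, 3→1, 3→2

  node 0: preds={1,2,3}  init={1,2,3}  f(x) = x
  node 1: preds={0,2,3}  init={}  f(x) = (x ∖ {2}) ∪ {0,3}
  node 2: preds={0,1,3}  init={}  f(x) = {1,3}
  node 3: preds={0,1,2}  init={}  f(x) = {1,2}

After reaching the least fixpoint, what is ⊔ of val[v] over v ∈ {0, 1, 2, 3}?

Worklist (8 pops):
  #1 pop 0: in={} → {1,2,3} (no change)
  #2 pop 1: in={1,2,3} → {0,1,3} (was {}); enqueue [0]
  #3 pop 2: in={0,1,2,3} → {1,3} (was {}); enqueue [1]
  #4 pop 3: in={0,1,2,3} → {1,2} (was {}); enqueue [2]
  #5 pop 0: in={0,1,2,3} → {0,1,2,3} (was {1,2,3}); enqueue [3]
  #6 pop 1: in={0,1,2,3} → {0,1,3} (no change)
  #7 pop 2: in={0,1,2,3} → {1,3} (no change)
  #8 pop 3: in={0,1,2,3} → {1,2} (no change)

Fixpoint:
  val[0] = {0,1,2,3}
  val[1] = {0,1,3}
  val[2] = {1,3}
  val[3] = {1,2}

{0,1,2,3}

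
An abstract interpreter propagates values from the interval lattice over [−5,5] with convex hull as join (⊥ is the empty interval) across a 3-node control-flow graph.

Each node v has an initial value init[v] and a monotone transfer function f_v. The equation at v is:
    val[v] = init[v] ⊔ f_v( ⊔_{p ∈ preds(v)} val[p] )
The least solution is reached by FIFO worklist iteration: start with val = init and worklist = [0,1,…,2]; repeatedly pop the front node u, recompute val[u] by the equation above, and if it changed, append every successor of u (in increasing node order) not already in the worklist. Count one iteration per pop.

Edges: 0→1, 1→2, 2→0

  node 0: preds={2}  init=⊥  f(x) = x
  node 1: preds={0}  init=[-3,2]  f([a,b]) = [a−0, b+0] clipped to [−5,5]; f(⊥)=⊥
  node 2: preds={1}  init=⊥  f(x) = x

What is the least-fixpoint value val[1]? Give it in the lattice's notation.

Trace (5 dequeues):
  [1] u=0 | in ⊥ | out ⊥ | ==
  [2] u=1 | in ⊥ | out [-3,2] | ==
  [3] u=2 | in [-3,2] | out [-3,2] | prev ⊥ | push {0}
  [4] u=0 | in [-3,2] | out [-3,2] | prev ⊥ | push {1}
  [5] u=1 | in [-3,2] | out [-3,2] | ==

Converged values:
  [0] [-3,2]
  [1] [-3,2]
  [2] [-3,2]

[-3,2]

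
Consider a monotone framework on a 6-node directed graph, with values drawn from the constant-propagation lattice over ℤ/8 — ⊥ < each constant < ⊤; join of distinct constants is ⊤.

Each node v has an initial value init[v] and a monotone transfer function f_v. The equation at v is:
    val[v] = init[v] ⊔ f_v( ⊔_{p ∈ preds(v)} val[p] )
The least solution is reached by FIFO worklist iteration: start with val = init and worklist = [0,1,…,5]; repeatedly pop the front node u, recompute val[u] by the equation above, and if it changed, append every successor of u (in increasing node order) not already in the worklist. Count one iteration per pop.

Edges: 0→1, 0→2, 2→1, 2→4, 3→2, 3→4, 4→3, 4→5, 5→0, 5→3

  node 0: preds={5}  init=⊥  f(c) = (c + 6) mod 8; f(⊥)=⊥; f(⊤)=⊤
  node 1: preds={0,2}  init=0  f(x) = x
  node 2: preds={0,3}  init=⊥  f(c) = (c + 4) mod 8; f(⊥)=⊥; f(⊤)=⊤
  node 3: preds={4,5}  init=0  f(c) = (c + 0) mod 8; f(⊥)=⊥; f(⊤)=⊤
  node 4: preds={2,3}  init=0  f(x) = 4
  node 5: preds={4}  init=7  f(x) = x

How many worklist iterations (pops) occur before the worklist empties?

Worklist (12 pops):
  #1 pop 0: in=7 → 5 (was ⊥); enqueue []
  #2 pop 1: in=5 → ⊤ (was 0); enqueue []
  #3 pop 2: in=⊤ → ⊤ (was ⊥); enqueue [1]
  #4 pop 3: in=⊤ → ⊤ (was 0); enqueue [2]
  #5 pop 4: in=⊤ → ⊤ (was 0); enqueue [3]
  #6 pop 5: in=⊤ → ⊤ (was 7); enqueue [0]
  #7 pop 1: in=⊤ → ⊤ (no change)
  #8 pop 2: in=⊤ → ⊤ (no change)
  #9 pop 3: in=⊤ → ⊤ (no change)
  #10 pop 0: in=⊤ → ⊤ (was 5); enqueue [1,2]
  #11 pop 1: in=⊤ → ⊤ (no change)
  #12 pop 2: in=⊤ → ⊤ (no change)

Fixpoint:
  val[0] = ⊤
  val[1] = ⊤
  val[2] = ⊤
  val[3] = ⊤
  val[4] = ⊤
  val[5] = ⊤

12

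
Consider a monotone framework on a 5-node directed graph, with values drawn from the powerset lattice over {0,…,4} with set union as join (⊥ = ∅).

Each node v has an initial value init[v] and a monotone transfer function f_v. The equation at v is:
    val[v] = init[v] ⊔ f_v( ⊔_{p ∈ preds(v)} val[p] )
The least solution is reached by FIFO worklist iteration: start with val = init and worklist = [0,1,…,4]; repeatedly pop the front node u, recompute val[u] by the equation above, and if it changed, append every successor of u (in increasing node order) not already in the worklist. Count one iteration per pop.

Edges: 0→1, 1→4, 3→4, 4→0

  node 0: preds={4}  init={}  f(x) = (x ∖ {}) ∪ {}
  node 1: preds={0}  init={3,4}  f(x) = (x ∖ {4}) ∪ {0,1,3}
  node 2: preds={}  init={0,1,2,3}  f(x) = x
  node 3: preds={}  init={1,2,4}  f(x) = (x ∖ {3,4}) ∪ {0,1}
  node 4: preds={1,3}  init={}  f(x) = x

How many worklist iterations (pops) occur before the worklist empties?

Iteration log — 8 steps:
  step 1. node 0  ⊔preds={}  new={}  stable
  step 2. node 1  ⊔preds={}  new={0,1,3,4}  old={3,4}  +wl: 
  step 3. node 2  ⊔preds={}  new={0,1,2,3}  stable
  step 4. node 3  ⊔preds={}  new={0,1,2,4}  old={1,2,4}  +wl: 
  step 5. node 4  ⊔preds={0,1,2,3,4}  new={0,1,2,3,4}  old={}  +wl: 0
  step 6. node 0  ⊔preds={0,1,2,3,4}  new={0,1,2,3,4}  old={}  +wl: 1
  step 7. node 1  ⊔preds={0,1,2,3,4}  new={0,1,2,3,4}  old={0,1,3,4}  +wl: 4
  step 8. node 4  ⊔preds={0,1,2,3,4}  new={0,1,2,3,4}  stable

Least fixpoint reached:
  node 0: {0,1,2,3,4}
  node 1: {0,1,2,3,4}
  node 2: {0,1,2,3}
  node 3: {0,1,2,4}
  node 4: {0,1,2,3,4}

8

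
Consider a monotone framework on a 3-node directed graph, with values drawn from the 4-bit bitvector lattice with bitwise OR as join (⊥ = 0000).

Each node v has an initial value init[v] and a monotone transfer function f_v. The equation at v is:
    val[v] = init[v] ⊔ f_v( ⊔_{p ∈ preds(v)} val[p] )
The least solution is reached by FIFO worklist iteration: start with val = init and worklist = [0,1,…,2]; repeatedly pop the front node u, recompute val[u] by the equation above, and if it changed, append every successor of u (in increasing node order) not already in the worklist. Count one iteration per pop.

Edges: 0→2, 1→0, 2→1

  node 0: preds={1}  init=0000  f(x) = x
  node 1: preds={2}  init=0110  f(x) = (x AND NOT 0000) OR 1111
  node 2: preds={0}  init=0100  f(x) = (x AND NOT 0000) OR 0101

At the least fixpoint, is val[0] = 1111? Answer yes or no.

Trace (7 dequeues):
  [1] u=0 | in 0110 | out 0110 | prev 0000 | push {}
  [2] u=1 | in 0100 | out 1111 | prev 0110 | push {0}
  [3] u=2 | in 0110 | out 0111 | prev 0100 | push {1}
  [4] u=0 | in 1111 | out 1111 | prev 0110 | push {2}
  [5] u=1 | in 0111 | out 1111 | ==
  [6] u=2 | in 1111 | out 1111 | prev 0111 | push {1}
  [7] u=1 | in 1111 | out 1111 | ==

Converged values:
  [0] 1111
  [1] 1111
  [2] 1111

yes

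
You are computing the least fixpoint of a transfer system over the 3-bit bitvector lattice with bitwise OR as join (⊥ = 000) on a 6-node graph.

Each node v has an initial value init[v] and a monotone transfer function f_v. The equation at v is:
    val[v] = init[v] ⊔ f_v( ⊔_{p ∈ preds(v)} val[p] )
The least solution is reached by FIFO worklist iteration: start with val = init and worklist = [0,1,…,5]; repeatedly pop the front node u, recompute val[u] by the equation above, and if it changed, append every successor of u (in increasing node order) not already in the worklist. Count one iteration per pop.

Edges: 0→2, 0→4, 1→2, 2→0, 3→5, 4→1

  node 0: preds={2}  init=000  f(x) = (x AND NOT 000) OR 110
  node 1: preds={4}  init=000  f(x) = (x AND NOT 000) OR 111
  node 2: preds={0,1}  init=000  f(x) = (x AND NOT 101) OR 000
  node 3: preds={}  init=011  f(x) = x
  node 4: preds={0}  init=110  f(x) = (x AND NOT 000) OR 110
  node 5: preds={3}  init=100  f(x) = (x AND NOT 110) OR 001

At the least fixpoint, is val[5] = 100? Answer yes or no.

no

Trace (7 dequeues):
  [1] u=0 | in 000 | out 110 | prev 000 | push {}
  [2] u=1 | in 110 | out 111 | prev 000 | push {}
  [3] u=2 | in 111 | out 010 | prev 000 | push {0}
  [4] u=3 | in 000 | out 011 | ==
  [5] u=4 | in 110 | out 110 | ==
  [6] u=5 | in 011 | out 101 | prev 100 | push {}
  [7] u=0 | in 010 | out 110 | ==

Converged values:
  [0] 110
  [1] 111
  [2] 010
  [3] 011
  [4] 110
  [5] 101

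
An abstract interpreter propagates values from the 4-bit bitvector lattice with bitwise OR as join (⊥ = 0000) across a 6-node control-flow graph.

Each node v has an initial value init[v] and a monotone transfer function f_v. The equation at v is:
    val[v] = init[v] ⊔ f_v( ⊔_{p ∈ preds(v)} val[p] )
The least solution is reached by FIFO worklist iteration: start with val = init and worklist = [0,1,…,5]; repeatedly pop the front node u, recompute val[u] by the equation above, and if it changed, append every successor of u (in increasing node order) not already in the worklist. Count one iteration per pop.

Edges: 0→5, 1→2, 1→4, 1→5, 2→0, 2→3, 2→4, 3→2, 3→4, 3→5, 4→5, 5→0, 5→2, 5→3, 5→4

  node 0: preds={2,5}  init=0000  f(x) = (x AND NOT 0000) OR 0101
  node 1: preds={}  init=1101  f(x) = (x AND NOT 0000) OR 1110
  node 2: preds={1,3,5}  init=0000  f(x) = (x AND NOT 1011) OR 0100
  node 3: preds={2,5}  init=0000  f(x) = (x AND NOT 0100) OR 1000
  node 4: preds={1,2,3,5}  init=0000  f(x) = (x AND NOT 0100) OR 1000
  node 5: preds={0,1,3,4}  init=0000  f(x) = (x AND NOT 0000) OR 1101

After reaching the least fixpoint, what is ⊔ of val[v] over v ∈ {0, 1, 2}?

1111

Worklist (12 pops):
  #1 pop 0: in=0000 → 0101 (was 0000); enqueue []
  #2 pop 1: in=0000 → 1111 (was 1101); enqueue []
  #3 pop 2: in=1111 → 0100 (was 0000); enqueue [0]
  #4 pop 3: in=0100 → 1000 (was 0000); enqueue [2]
  #5 pop 4: in=1111 → 1011 (was 0000); enqueue []
  #6 pop 5: in=1111 → 1111 (was 0000); enqueue [3,4]
  #7 pop 0: in=1111 → 1111 (was 0101); enqueue [5]
  #8 pop 2: in=1111 → 0100 (no change)
  #9 pop 3: in=1111 → 1011 (was 1000); enqueue [2]
  #10 pop 4: in=1111 → 1011 (no change)
  #11 pop 5: in=1111 → 1111 (no change)
  #12 pop 2: in=1111 → 0100 (no change)

Fixpoint:
  val[0] = 1111
  val[1] = 1111
  val[2] = 0100
  val[3] = 1011
  val[4] = 1011
  val[5] = 1111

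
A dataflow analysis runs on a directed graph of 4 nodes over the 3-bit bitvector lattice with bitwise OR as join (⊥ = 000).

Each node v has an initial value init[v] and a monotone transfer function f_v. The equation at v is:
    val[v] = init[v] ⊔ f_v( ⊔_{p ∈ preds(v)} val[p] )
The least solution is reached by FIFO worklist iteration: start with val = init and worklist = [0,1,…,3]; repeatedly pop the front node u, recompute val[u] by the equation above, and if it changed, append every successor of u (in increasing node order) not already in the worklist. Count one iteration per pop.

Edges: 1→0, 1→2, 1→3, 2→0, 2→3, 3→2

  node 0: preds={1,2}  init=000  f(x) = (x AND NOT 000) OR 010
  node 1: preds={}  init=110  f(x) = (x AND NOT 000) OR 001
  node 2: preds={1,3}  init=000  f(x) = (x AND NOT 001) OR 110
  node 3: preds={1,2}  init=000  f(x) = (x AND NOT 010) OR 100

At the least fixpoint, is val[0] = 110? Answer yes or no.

no

Iteration log — 6 steps:
  step 1. node 0  ⊔preds=110  new=110  old=000  +wl: 
  step 2. node 1  ⊔preds=000  new=111  old=110  +wl: 0
  step 3. node 2  ⊔preds=111  new=110  old=000  +wl: 
  step 4. node 3  ⊔preds=111  new=101  old=000  +wl: 2
  step 5. node 0  ⊔preds=111  new=111  old=110  +wl: 
  step 6. node 2  ⊔preds=111  new=110  stable

Least fixpoint reached:
  node 0: 111
  node 1: 111
  node 2: 110
  node 3: 101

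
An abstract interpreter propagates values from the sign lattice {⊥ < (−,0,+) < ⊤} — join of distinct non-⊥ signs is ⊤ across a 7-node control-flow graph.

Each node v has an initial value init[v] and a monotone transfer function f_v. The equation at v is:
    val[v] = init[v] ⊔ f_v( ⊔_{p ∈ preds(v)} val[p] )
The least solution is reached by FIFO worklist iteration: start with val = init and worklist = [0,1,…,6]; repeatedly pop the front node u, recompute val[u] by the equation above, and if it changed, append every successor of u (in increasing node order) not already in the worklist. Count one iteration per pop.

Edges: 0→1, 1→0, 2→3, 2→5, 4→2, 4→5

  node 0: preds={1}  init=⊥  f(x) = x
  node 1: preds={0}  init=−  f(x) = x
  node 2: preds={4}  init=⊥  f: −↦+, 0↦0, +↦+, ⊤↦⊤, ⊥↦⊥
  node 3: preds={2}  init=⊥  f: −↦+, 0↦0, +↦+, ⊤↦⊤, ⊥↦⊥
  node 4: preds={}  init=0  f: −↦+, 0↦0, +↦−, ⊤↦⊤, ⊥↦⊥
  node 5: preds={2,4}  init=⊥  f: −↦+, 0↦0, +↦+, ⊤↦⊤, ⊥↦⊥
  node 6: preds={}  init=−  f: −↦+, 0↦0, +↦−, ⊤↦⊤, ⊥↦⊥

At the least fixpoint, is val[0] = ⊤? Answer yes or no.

no

Trace (7 dequeues):
  [1] u=0 | in − | out − | prev ⊥ | push {}
  [2] u=1 | in − | out − | ==
  [3] u=2 | in 0 | out 0 | prev ⊥ | push {}
  [4] u=3 | in 0 | out 0 | prev ⊥ | push {}
  [5] u=4 | in ⊥ | out 0 | ==
  [6] u=5 | in 0 | out 0 | prev ⊥ | push {}
  [7] u=6 | in ⊥ | out − | ==

Converged values:
  [0] −
  [1] −
  [2] 0
  [3] 0
  [4] 0
  [5] 0
  [6] −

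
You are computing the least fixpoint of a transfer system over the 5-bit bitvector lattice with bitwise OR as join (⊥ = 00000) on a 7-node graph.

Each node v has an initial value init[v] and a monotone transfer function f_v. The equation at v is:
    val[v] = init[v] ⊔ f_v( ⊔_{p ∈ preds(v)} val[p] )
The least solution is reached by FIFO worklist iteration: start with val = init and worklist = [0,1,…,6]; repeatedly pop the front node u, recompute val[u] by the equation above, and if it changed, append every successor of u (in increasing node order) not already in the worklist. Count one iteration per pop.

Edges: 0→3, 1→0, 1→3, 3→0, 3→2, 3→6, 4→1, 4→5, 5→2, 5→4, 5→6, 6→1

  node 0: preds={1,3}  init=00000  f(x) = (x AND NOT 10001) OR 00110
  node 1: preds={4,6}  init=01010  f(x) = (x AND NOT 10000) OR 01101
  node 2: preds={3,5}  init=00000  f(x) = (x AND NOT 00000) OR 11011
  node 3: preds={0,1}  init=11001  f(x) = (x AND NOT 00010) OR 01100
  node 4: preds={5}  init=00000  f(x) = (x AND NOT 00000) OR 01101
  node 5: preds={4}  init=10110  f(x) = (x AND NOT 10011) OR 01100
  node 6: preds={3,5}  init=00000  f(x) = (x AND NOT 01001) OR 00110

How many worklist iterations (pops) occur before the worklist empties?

11

Trace (11 dequeues):
  [1] u=0 | in 11011 | out 01110 | prev 00000 | push {}
  [2] u=1 | in 00000 | out 01111 | prev 01010 | push {0}
  [3] u=2 | in 11111 | out 11111 | prev 00000 | push {}
  [4] u=3 | in 01111 | out 11101 | prev 11001 | push {2}
  [5] u=4 | in 10110 | out 11111 | prev 00000 | push {1}
  [6] u=5 | in 11111 | out 11110 | prev 10110 | push {4}
  [7] u=6 | in 11111 | out 10110 | prev 00000 | push {}
  [8] u=0 | in 11111 | out 01110 | ==
  [9] u=2 | in 11111 | out 11111 | ==
  [10] u=1 | in 11111 | out 01111 | ==
  [11] u=4 | in 11110 | out 11111 | ==

Converged values:
  [0] 01110
  [1] 01111
  [2] 11111
  [3] 11101
  [4] 11111
  [5] 11110
  [6] 10110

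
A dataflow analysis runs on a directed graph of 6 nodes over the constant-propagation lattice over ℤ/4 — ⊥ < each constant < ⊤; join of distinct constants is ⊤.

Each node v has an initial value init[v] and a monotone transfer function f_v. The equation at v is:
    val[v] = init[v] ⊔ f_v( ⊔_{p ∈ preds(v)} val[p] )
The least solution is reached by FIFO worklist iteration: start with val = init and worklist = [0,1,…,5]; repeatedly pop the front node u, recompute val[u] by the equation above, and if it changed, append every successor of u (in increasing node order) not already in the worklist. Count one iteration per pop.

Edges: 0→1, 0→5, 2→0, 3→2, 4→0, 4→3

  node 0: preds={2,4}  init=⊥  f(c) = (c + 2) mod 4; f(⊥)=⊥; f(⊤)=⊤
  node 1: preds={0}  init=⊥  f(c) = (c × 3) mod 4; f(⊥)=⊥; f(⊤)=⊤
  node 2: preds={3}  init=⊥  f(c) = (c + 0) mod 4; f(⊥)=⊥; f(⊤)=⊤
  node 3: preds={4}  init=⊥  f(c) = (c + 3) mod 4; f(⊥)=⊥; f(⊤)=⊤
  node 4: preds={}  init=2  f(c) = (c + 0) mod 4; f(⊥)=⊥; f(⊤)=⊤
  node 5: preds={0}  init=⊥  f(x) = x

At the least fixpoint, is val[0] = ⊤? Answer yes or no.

yes

Iteration log — 10 steps:
  step 1. node 0  ⊔preds=2  new=0  old=⊥  +wl: 
  step 2. node 1  ⊔preds=0  new=0  old=⊥  +wl: 
  step 3. node 2  ⊔preds=⊥  new=⊥  stable
  step 4. node 3  ⊔preds=2  new=1  old=⊥  +wl: 2
  step 5. node 4  ⊔preds=⊥  new=2  stable
  step 6. node 5  ⊔preds=0  new=0  old=⊥  +wl: 
  step 7. node 2  ⊔preds=1  new=1  old=⊥  +wl: 0
  step 8. node 0  ⊔preds=⊤  new=⊤  old=0  +wl: 1,5
  step 9. node 1  ⊔preds=⊤  new=⊤  old=0  +wl: 
  step 10. node 5  ⊔preds=⊤  new=⊤  old=0  +wl: 

Least fixpoint reached:
  node 0: ⊤
  node 1: ⊤
  node 2: 1
  node 3: 1
  node 4: 2
  node 5: ⊤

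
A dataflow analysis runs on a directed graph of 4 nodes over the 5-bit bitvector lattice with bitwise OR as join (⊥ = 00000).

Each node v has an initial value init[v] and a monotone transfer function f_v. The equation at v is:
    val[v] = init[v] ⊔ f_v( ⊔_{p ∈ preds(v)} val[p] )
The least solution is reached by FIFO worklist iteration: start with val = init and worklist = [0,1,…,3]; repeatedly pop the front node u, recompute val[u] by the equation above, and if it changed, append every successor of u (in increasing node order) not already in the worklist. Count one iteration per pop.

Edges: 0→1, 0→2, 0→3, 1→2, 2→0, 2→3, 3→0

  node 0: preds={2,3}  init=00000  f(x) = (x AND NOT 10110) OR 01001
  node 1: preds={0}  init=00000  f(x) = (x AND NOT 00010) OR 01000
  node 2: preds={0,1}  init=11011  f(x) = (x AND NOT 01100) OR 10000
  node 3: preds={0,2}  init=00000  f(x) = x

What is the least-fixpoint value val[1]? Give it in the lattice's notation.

01001

Trace (5 dequeues):
  [1] u=0 | in 11011 | out 01001 | prev 00000 | push {}
  [2] u=1 | in 01001 | out 01001 | prev 00000 | push {}
  [3] u=2 | in 01001 | out 11011 | ==
  [4] u=3 | in 11011 | out 11011 | prev 00000 | push {0}
  [5] u=0 | in 11011 | out 01001 | ==

Converged values:
  [0] 01001
  [1] 01001
  [2] 11011
  [3] 11011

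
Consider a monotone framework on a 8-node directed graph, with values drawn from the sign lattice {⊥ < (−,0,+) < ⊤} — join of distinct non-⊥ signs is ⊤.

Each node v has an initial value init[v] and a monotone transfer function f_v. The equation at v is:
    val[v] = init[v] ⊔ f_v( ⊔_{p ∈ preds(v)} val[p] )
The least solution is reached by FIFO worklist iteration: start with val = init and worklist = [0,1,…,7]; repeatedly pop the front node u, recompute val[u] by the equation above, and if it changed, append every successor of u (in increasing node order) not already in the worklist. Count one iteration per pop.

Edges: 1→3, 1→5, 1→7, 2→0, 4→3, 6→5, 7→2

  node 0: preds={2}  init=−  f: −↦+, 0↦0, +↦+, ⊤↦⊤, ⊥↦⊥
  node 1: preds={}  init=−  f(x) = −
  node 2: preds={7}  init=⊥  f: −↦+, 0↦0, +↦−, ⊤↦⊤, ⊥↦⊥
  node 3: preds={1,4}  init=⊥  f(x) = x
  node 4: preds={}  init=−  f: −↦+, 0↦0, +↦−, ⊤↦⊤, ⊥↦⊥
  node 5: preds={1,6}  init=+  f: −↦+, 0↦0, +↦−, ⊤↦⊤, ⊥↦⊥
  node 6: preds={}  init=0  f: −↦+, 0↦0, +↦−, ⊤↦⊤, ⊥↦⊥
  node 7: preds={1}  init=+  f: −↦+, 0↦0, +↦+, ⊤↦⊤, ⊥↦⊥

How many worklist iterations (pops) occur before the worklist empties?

9

Worklist (9 pops):
  #1 pop 0: in=⊥ → − (no change)
  #2 pop 1: in=⊥ → − (no change)
  #3 pop 2: in=+ → − (was ⊥); enqueue [0]
  #4 pop 3: in=− → − (was ⊥); enqueue []
  #5 pop 4: in=⊥ → − (no change)
  #6 pop 5: in=⊤ → ⊤ (was +); enqueue []
  #7 pop 6: in=⊥ → 0 (no change)
  #8 pop 7: in=− → + (no change)
  #9 pop 0: in=− → ⊤ (was −); enqueue []

Fixpoint:
  val[0] = ⊤
  val[1] = −
  val[2] = −
  val[3] = −
  val[4] = −
  val[5] = ⊤
  val[6] = 0
  val[7] = +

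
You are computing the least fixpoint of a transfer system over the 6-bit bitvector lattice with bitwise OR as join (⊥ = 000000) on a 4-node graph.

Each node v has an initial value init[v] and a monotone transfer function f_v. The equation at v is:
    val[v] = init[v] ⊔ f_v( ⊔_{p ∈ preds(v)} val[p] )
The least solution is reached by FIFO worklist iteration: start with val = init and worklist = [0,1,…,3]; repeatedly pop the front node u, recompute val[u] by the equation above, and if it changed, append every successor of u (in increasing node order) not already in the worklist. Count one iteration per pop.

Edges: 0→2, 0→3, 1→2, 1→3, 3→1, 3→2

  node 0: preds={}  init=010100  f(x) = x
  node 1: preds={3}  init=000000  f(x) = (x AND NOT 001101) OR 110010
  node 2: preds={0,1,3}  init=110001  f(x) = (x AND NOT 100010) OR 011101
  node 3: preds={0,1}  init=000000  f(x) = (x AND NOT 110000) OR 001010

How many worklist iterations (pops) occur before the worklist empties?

6

Worklist (6 pops):
  #1 pop 0: in=000000 → 010100 (no change)
  #2 pop 1: in=000000 → 110010 (was 000000); enqueue []
  #3 pop 2: in=110110 → 111101 (was 110001); enqueue []
  #4 pop 3: in=110110 → 001110 (was 000000); enqueue [1,2]
  #5 pop 1: in=001110 → 110010 (no change)
  #6 pop 2: in=111110 → 111101 (no change)

Fixpoint:
  val[0] = 010100
  val[1] = 110010
  val[2] = 111101
  val[3] = 001110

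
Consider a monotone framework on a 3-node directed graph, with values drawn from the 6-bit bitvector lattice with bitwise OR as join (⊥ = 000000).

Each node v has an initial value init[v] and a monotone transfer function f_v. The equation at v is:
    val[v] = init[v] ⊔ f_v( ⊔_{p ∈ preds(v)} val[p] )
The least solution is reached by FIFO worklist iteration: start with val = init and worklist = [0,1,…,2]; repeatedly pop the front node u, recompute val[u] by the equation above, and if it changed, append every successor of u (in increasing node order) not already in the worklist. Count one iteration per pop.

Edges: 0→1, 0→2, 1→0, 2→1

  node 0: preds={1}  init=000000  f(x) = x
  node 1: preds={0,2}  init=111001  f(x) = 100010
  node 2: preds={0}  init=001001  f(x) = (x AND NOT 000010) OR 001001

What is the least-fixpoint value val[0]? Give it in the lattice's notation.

111011

Worklist (6 pops):
  #1 pop 0: in=111001 → 111001 (was 000000); enqueue []
  #2 pop 1: in=111001 → 111011 (was 111001); enqueue [0]
  #3 pop 2: in=111001 → 111001 (was 001001); enqueue [1]
  #4 pop 0: in=111011 → 111011 (was 111001); enqueue [2]
  #5 pop 1: in=111011 → 111011 (no change)
  #6 pop 2: in=111011 → 111001 (no change)

Fixpoint:
  val[0] = 111011
  val[1] = 111011
  val[2] = 111001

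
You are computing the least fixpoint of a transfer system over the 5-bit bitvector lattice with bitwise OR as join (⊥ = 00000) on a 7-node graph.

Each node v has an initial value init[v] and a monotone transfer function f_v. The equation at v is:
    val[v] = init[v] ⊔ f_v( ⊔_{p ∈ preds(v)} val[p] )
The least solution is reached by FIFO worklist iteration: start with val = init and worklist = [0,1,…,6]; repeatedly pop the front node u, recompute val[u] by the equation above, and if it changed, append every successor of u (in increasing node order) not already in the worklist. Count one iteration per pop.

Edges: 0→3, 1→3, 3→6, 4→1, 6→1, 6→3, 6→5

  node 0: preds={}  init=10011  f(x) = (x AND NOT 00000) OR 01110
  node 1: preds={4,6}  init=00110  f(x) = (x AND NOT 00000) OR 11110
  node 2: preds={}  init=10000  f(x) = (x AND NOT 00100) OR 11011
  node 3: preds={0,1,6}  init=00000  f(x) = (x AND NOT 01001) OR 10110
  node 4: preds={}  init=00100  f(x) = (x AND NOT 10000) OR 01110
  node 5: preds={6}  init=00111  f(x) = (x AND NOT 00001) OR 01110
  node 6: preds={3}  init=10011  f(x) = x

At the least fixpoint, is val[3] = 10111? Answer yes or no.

Trace (10 dequeues):
  [1] u=0 | in 00000 | out 11111 | prev 10011 | push {}
  [2] u=1 | in 10111 | out 11111 | prev 00110 | push {}
  [3] u=2 | in 00000 | out 11011 | prev 10000 | push {}
  [4] u=3 | in 11111 | out 10110 | prev 00000 | push {}
  [5] u=4 | in 00000 | out 01110 | prev 00100 | push {1}
  [6] u=5 | in 10011 | out 11111 | prev 00111 | push {}
  [7] u=6 | in 10110 | out 10111 | prev 10011 | push {3,5}
  [8] u=1 | in 11111 | out 11111 | ==
  [9] u=3 | in 11111 | out 10110 | ==
  [10] u=5 | in 10111 | out 11111 | ==

Converged values:
  [0] 11111
  [1] 11111
  [2] 11011
  [3] 10110
  [4] 01110
  [5] 11111
  [6] 10111

no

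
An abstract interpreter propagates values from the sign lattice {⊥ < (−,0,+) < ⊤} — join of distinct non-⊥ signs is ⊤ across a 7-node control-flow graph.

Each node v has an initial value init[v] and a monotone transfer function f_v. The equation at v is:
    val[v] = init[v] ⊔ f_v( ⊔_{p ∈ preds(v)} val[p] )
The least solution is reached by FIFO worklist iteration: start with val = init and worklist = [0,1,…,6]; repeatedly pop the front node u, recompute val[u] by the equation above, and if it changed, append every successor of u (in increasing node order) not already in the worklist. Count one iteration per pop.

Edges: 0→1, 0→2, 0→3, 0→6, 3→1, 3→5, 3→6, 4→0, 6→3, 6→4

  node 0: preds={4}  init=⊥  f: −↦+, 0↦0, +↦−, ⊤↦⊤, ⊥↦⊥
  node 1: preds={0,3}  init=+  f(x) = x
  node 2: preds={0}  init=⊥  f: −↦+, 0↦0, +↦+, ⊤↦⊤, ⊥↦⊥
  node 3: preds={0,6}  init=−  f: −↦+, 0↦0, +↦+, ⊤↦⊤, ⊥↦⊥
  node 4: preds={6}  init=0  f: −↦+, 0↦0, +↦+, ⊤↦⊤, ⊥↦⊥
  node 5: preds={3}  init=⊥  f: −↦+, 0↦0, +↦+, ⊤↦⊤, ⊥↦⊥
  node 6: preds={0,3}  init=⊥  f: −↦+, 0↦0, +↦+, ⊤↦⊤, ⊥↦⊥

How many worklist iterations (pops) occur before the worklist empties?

Trace (15 dequeues):
  [1] u=0 | in 0 | out 0 | prev ⊥ | push {}
  [2] u=1 | in ⊤ | out ⊤ | prev + | push {}
  [3] u=2 | in 0 | out 0 | prev ⊥ | push {}
  [4] u=3 | in 0 | out ⊤ | prev − | push {1}
  [5] u=4 | in ⊥ | out 0 | ==
  [6] u=5 | in ⊤ | out ⊤ | prev ⊥ | push {}
  [7] u=6 | in ⊤ | out ⊤ | prev ⊥ | push {3,4}
  [8] u=1 | in ⊤ | out ⊤ | ==
  [9] u=3 | in ⊤ | out ⊤ | ==
  [10] u=4 | in ⊤ | out ⊤ | prev 0 | push {0}
  [11] u=0 | in ⊤ | out ⊤ | prev 0 | push {1,2,3,6}
  [12] u=1 | in ⊤ | out ⊤ | ==
  [13] u=2 | in ⊤ | out ⊤ | prev 0 | push {}
  [14] u=3 | in ⊤ | out ⊤ | ==
  [15] u=6 | in ⊤ | out ⊤ | ==

Converged values:
  [0] ⊤
  [1] ⊤
  [2] ⊤
  [3] ⊤
  [4] ⊤
  [5] ⊤
  [6] ⊤

15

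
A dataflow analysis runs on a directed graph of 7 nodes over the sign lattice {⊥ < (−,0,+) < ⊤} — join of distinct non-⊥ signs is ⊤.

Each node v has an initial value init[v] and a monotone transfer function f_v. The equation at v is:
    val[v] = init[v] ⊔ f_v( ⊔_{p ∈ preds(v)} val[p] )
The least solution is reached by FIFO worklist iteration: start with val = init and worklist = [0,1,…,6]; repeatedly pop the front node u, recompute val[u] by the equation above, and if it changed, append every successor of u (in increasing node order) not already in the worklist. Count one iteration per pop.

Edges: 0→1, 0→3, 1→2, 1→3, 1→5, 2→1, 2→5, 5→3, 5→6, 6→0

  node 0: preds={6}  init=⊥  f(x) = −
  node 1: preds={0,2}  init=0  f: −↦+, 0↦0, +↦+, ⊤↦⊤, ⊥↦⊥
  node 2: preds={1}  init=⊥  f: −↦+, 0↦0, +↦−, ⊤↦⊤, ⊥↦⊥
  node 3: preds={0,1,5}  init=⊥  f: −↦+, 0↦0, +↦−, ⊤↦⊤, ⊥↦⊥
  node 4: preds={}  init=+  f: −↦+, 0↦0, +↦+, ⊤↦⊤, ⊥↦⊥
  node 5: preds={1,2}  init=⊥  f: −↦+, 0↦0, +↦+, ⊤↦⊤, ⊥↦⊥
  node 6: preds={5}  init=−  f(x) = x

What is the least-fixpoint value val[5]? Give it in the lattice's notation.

Iteration log — 10 steps:
  step 1. node 0  ⊔preds=−  new=−  old=⊥  +wl: 
  step 2. node 1  ⊔preds=−  new=⊤  old=0  +wl: 
  step 3. node 2  ⊔preds=⊤  new=⊤  old=⊥  +wl: 1
  step 4. node 3  ⊔preds=⊤  new=⊤  old=⊥  +wl: 
  step 5. node 4  ⊔preds=⊥  new=+  stable
  step 6. node 5  ⊔preds=⊤  new=⊤  old=⊥  +wl: 3
  step 7. node 6  ⊔preds=⊤  new=⊤  old=−  +wl: 0
  step 8. node 1  ⊔preds=⊤  new=⊤  stable
  step 9. node 3  ⊔preds=⊤  new=⊤  stable
  step 10. node 0  ⊔preds=⊤  new=−  stable

Least fixpoint reached:
  node 0: −
  node 1: ⊤
  node 2: ⊤
  node 3: ⊤
  node 4: +
  node 5: ⊤
  node 6: ⊤

⊤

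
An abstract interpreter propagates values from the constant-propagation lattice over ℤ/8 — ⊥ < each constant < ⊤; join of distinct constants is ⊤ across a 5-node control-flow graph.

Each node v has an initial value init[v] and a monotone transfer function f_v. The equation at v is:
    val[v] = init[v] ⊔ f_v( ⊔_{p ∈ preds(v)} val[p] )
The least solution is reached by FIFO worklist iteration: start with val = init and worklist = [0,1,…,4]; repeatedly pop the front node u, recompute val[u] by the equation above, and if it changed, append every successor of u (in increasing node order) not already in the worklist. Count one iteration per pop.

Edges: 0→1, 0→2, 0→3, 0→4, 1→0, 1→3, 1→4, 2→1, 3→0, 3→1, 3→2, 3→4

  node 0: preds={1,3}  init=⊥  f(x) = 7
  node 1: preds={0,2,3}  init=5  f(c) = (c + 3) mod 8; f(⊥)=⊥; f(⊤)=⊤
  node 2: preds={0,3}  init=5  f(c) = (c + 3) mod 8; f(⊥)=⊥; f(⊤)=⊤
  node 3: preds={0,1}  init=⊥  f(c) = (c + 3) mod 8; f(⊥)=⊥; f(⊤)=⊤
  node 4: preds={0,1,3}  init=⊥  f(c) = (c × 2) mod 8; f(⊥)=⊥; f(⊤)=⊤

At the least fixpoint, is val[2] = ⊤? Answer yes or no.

yes

Worklist (8 pops):
  #1 pop 0: in=5 → 7 (was ⊥); enqueue []
  #2 pop 1: in=⊤ → ⊤ (was 5); enqueue [0]
  #3 pop 2: in=7 → ⊤ (was 5); enqueue [1]
  #4 pop 3: in=⊤ → ⊤ (was ⊥); enqueue [2]
  #5 pop 4: in=⊤ → ⊤ (was ⊥); enqueue []
  #6 pop 0: in=⊤ → 7 (no change)
  #7 pop 1: in=⊤ → ⊤ (no change)
  #8 pop 2: in=⊤ → ⊤ (no change)

Fixpoint:
  val[0] = 7
  val[1] = ⊤
  val[2] = ⊤
  val[3] = ⊤
  val[4] = ⊤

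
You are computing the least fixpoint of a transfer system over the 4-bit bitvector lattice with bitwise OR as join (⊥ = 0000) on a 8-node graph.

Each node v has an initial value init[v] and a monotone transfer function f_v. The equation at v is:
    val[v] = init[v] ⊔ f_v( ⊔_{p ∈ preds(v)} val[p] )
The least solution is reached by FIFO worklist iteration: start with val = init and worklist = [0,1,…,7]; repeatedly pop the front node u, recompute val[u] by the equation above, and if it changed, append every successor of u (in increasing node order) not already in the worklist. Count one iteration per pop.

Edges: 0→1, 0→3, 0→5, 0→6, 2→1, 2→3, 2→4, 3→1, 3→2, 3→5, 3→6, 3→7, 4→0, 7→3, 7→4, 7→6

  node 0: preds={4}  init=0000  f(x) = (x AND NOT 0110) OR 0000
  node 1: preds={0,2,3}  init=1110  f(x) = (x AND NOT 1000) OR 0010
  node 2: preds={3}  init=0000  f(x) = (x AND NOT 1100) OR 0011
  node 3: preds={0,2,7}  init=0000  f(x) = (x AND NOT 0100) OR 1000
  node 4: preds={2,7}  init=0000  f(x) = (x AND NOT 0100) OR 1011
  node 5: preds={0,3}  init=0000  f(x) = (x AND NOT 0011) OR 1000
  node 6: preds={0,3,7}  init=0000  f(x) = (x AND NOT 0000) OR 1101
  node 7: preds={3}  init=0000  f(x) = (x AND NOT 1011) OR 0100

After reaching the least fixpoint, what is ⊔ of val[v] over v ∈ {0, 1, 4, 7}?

1111

Iteration log — 16 steps:
  step 1. node 0  ⊔preds=0000  new=0000  stable
  step 2. node 1  ⊔preds=0000  new=1110  stable
  step 3. node 2  ⊔preds=0000  new=0011  old=0000  +wl: 1
  step 4. node 3  ⊔preds=0011  new=1011  old=0000  +wl: 2
  step 5. node 4  ⊔preds=0011  new=1011  old=0000  +wl: 0
  step 6. node 5  ⊔preds=1011  new=1000  old=0000  +wl: 
  step 7. node 6  ⊔preds=1011  new=1111  old=0000  +wl: 
  step 8. node 7  ⊔preds=1011  new=0100  old=0000  +wl: 3,4,6
  step 9. node 1  ⊔preds=1011  new=1111  old=1110  +wl: 
  step 10. node 2  ⊔preds=1011  new=0011  stable
  step 11. node 0  ⊔preds=1011  new=1001  old=0000  +wl: 1,5
  step 12. node 3  ⊔preds=1111  new=1011  stable
  step 13. node 4  ⊔preds=0111  new=1011  stable
  step 14. node 6  ⊔preds=1111  new=1111  stable
  step 15. node 1  ⊔preds=1011  new=1111  stable
  step 16. node 5  ⊔preds=1011  new=1000  stable

Least fixpoint reached:
  node 0: 1001
  node 1: 1111
  node 2: 0011
  node 3: 1011
  node 4: 1011
  node 5: 1000
  node 6: 1111
  node 7: 0100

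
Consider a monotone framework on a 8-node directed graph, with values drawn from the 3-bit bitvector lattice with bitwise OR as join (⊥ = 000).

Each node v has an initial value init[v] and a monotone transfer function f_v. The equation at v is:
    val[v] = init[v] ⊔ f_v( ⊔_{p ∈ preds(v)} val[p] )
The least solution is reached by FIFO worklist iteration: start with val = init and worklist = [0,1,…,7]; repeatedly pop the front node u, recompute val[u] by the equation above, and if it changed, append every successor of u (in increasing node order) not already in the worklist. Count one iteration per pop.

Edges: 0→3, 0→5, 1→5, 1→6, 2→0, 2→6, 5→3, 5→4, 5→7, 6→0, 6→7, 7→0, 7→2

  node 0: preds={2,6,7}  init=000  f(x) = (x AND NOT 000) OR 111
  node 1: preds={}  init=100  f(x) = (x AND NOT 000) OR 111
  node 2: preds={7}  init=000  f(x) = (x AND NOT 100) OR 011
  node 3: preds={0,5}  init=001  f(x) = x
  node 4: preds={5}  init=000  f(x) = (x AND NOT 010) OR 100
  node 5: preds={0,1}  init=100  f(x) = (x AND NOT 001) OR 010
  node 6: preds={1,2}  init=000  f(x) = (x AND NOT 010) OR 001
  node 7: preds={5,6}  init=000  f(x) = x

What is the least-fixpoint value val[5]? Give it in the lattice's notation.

Trace (12 dequeues):
  [1] u=0 | in 000 | out 111 | prev 000 | push {}
  [2] u=1 | in 000 | out 111 | prev 100 | push {}
  [3] u=2 | in 000 | out 011 | prev 000 | push {0}
  [4] u=3 | in 111 | out 111 | prev 001 | push {}
  [5] u=4 | in 100 | out 100 | prev 000 | push {}
  [6] u=5 | in 111 | out 110 | prev 100 | push {3,4}
  [7] u=6 | in 111 | out 101 | prev 000 | push {}
  [8] u=7 | in 111 | out 111 | prev 000 | push {2}
  [9] u=0 | in 111 | out 111 | ==
  [10] u=3 | in 111 | out 111 | ==
  [11] u=4 | in 110 | out 100 | ==
  [12] u=2 | in 111 | out 011 | ==

Converged values:
  [0] 111
  [1] 111
  [2] 011
  [3] 111
  [4] 100
  [5] 110
  [6] 101
  [7] 111

110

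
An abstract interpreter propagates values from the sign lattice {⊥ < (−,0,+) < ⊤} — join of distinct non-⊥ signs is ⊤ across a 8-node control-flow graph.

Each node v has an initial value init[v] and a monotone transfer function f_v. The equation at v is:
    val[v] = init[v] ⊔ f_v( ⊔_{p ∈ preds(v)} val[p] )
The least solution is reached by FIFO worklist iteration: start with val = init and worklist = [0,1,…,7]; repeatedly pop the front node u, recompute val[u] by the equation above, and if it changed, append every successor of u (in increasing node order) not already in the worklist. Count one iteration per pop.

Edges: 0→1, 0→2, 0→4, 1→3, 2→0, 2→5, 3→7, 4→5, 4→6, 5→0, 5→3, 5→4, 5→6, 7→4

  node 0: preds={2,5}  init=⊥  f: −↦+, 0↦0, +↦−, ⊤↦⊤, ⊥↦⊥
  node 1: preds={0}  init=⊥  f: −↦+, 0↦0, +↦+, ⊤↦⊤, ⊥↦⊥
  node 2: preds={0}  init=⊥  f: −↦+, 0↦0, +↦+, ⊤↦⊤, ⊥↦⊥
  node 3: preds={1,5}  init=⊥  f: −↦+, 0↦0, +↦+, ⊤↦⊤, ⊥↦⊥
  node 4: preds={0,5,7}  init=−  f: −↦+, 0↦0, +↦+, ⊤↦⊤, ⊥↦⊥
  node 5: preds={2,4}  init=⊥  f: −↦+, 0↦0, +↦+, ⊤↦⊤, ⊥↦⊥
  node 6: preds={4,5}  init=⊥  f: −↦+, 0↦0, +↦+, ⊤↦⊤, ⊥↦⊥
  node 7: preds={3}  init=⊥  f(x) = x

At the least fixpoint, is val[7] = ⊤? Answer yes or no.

yes

Worklist (26 pops):
  #1 pop 0: in=⊥ → ⊥ (no change)
  #2 pop 1: in=⊥ → ⊥ (no change)
  #3 pop 2: in=⊥ → ⊥ (no change)
  #4 pop 3: in=⊥ → ⊥ (no change)
  #5 pop 4: in=⊥ → − (no change)
  #6 pop 5: in=− → + (was ⊥); enqueue [0,3,4]
  #7 pop 6: in=⊤ → ⊤ (was ⊥); enqueue []
  #8 pop 7: in=⊥ → ⊥ (no change)
  #9 pop 0: in=+ → − (was ⊥); enqueue [1,2]
  #10 pop 3: in=+ → + (was ⊥); enqueue [7]
  #11 pop 4: in=⊤ → ⊤ (was −); enqueue [5,6]
  #12 pop 1: in=− → + (was ⊥); enqueue [3]
  #13 pop 2: in=− → + (was ⊥); enqueue [0]
  #14 pop 7: in=+ → + (was ⊥); enqueue [4]
  #15 pop 5: in=⊤ → ⊤ (was +); enqueue []
  #16 pop 6: in=⊤ → ⊤ (no change)
  #17 pop 3: in=⊤ → ⊤ (was +); enqueue [7]
  #18 pop 0: in=⊤ → ⊤ (was −); enqueue [1,2]
  #19 pop 4: in=⊤ → ⊤ (no change)
  #20 pop 7: in=⊤ → ⊤ (was +); enqueue [4]
  #21 pop 1: in=⊤ → ⊤ (was +); enqueue [3]
  #22 pop 2: in=⊤ → ⊤ (was +); enqueue [0,5]
  #23 pop 4: in=⊤ → ⊤ (no change)
  #24 pop 3: in=⊤ → ⊤ (no change)
  #25 pop 0: in=⊤ → ⊤ (no change)
  #26 pop 5: in=⊤ → ⊤ (no change)

Fixpoint:
  val[0] = ⊤
  val[1] = ⊤
  val[2] = ⊤
  val[3] = ⊤
  val[4] = ⊤
  val[5] = ⊤
  val[6] = ⊤
  val[7] = ⊤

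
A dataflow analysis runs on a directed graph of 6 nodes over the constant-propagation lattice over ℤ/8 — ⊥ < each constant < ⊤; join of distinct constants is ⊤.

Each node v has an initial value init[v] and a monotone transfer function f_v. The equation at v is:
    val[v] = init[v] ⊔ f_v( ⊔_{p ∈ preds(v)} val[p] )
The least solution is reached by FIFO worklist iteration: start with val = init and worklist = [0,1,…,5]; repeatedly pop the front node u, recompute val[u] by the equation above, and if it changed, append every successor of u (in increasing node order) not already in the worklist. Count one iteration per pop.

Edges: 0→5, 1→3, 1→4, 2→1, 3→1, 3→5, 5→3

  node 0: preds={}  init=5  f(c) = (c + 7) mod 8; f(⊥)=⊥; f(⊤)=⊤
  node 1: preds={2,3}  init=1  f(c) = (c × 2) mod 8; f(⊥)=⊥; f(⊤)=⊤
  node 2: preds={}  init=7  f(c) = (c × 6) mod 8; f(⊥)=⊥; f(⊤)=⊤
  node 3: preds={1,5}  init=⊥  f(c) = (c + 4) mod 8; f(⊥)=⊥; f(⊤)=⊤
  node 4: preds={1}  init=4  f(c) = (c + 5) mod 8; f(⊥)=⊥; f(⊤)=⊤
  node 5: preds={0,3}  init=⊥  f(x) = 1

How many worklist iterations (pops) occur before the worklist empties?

8

Iteration log — 8 steps:
  step 1. node 0  ⊔preds=⊥  new=5  stable
  step 2. node 1  ⊔preds=7  new=⊤  old=1  +wl: 
  step 3. node 2  ⊔preds=⊥  new=7  stable
  step 4. node 3  ⊔preds=⊤  new=⊤  old=⊥  +wl: 1
  step 5. node 4  ⊔preds=⊤  new=⊤  old=4  +wl: 
  step 6. node 5  ⊔preds=⊤  new=1  old=⊥  +wl: 3
  step 7. node 1  ⊔preds=⊤  new=⊤  stable
  step 8. node 3  ⊔preds=⊤  new=⊤  stable

Least fixpoint reached:
  node 0: 5
  node 1: ⊤
  node 2: 7
  node 3: ⊤
  node 4: ⊤
  node 5: 1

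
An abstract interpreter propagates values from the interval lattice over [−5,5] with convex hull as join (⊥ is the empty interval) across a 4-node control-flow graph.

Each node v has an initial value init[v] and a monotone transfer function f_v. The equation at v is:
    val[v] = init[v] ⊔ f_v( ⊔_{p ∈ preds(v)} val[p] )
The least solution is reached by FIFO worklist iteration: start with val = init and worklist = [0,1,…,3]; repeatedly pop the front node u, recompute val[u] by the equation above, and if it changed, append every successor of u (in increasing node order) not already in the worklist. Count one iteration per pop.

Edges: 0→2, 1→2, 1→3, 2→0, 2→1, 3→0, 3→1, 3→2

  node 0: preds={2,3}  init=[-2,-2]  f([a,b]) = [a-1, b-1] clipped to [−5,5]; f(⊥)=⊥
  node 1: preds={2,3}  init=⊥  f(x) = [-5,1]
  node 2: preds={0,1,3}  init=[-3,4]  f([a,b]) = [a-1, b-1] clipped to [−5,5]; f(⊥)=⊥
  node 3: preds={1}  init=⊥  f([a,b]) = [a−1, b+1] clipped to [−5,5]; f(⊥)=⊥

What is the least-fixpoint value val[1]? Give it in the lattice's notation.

[-5,1]

Trace (7 dequeues):
  [1] u=0 | in [-3,4] | out [-4,3] | prev [-2,-2] | push {}
  [2] u=1 | in [-3,4] | out [-5,1] | prev ⊥ | push {}
  [3] u=2 | in [-5,3] | out [-5,4] | prev [-3,4] | push {0,1}
  [4] u=3 | in [-5,1] | out [-5,2] | prev ⊥ | push {2}
  [5] u=0 | in [-5,4] | out [-5,3] | prev [-4,3] | push {}
  [6] u=1 | in [-5,4] | out [-5,1] | ==
  [7] u=2 | in [-5,3] | out [-5,4] | ==

Converged values:
  [0] [-5,3]
  [1] [-5,1]
  [2] [-5,4]
  [3] [-5,2]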